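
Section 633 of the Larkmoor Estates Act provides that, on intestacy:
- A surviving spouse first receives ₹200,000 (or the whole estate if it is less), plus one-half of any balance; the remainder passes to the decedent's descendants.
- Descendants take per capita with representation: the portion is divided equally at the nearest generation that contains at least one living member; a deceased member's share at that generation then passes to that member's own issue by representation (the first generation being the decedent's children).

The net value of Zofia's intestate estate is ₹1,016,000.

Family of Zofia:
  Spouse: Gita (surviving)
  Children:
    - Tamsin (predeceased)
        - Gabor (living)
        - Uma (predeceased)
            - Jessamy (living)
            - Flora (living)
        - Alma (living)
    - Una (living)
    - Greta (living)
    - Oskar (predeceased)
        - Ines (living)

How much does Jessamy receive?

Jessamy receives ₹17,000.

Gita first takes ₹200,000, leaving a balance of ₹816,000. Gita then takes one-half of the balance (₹408,000), for a total of ₹608,000. The remaining ₹408,000 passes to the descendants.
The descendants' portion (₹408,000) is divided into 4 shares of ₹102,000: Una and Greta each take ₹102,000; Tamsin's ₹102,000 share passes to Tamsin's issue; Oskar's ₹102,000 share passes to Oskar's issue.
Tamsin's share (₹102,000) is divided into 3 shares of ₹34,000: Gabor and Alma each take ₹34,000; Uma's ₹34,000 share passes to Uma's issue.
Uma's share (₹34,000) is divided into 2 shares of ₹17,000: Jessamy and Flora each take ₹17,000.
Oskar's share (₹102,000) passes entirely to Ines.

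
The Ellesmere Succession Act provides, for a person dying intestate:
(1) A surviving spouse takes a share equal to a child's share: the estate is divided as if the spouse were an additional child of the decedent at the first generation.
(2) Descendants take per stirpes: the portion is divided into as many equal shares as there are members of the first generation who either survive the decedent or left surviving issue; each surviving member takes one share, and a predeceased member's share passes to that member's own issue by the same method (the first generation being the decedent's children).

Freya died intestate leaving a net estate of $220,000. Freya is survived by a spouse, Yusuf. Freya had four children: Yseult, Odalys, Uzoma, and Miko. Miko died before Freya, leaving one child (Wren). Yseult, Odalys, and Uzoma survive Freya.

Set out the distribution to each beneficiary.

Yusuf: $44,000; Yseult: $44,000; Odalys: $44,000; Uzoma: $44,000; Wren: $44,000

The spouse counts as an additional share at the children's level, so there are 5 primary shares of $44,000. Yusuf takes one such share ($44,000).
The children's combined portion ($176,000) is divided into 4 shares of $44,000: Yseult, Odalys, and Uzoma each take $44,000; Miko's $44,000 share passes to Miko's issue.
Miko's share ($44,000) passes entirely to Wren.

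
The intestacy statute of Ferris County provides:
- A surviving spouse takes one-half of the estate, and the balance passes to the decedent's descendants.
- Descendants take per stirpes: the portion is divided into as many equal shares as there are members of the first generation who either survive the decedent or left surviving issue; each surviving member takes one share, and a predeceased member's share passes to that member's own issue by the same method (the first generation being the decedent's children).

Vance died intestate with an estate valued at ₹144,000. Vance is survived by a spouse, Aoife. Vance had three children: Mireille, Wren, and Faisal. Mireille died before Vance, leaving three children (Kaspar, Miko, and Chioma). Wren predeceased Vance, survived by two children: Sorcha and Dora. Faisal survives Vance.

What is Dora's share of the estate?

Dora receives ₹12,000.

Aoife takes one-half of ₹144,000 = ₹72,000. The remaining ₹72,000 passes to the descendants.
The descendants' portion (₹72,000) is divided into 3 shares of ₹24,000: Faisal takes ₹24,000; Mireille's ₹24,000 share passes to Mireille's issue; Wren's ₹24,000 share passes to Wren's issue.
Mireille's share (₹24,000) is divided into 3 shares of ₹8,000: Kaspar, Miko, and Chioma each take ₹8,000.
Wren's share (₹24,000) is divided into 2 shares of ₹12,000: Sorcha and Dora each take ₹12,000.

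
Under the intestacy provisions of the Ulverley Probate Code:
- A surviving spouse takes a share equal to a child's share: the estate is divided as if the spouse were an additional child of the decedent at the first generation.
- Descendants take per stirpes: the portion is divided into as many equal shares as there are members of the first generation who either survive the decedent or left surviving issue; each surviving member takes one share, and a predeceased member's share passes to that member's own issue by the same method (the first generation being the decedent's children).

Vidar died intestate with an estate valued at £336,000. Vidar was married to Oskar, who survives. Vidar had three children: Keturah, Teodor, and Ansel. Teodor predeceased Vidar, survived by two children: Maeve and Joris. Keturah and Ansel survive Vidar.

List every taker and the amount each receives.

Oskar: £84,000; Keturah: £84,000; Maeve: £42,000; Joris: £42,000; Ansel: £84,000

The spouse counts as an additional share at the children's level, so there are 4 primary shares of £84,000. Oskar takes one such share (£84,000).
The children's combined portion (£252,000) is divided into 3 shares of £84,000: Keturah and Ansel each take £84,000; Teodor's £84,000 share passes to Teodor's issue.
Teodor's share (£84,000) is divided into 2 shares of £42,000: Maeve and Joris each take £42,000.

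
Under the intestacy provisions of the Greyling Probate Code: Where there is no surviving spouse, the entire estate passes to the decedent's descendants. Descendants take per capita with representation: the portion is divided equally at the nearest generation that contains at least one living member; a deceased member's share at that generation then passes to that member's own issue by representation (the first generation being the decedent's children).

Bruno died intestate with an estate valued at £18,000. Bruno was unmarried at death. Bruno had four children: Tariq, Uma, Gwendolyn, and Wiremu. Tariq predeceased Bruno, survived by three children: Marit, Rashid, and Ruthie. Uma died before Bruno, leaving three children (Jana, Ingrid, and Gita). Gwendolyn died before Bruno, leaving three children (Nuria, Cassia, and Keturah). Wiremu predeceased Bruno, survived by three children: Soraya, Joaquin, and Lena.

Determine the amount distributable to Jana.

The entire £18,000 passes to the descendants.
No child survives, so the initial division is made at the grandchildren's generation.
That amount (£18,000) is divided into 12 shares of £1,500: Marit, Rashid, Ruthie, Jana, Ingrid, Gita, Nuria, Cassia, Keturah, Soraya, Joaquin, and Lena each take £1,500.

Jana receives £1,500.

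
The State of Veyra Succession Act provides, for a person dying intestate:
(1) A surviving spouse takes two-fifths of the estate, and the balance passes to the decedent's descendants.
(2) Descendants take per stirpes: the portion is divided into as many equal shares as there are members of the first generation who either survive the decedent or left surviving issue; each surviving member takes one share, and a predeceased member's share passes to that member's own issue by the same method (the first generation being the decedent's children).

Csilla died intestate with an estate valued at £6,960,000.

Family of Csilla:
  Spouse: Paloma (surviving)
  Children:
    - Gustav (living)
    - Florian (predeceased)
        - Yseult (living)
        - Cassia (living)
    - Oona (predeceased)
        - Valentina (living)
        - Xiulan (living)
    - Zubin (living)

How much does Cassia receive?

Cassia receives £522,000.

Paloma takes two-fifths of £6,960,000 = £2,784,000. The remaining £4,176,000 passes to the descendants.
The descendants' portion (£4,176,000) is divided into 4 shares of £1,044,000: Gustav and Zubin each take £1,044,000; Florian's £1,044,000 share passes to Florian's issue; Oona's £1,044,000 share passes to Oona's issue.
Florian's share (£1,044,000) is divided into 2 shares of £522,000: Yseult and Cassia each take £522,000.
Oona's share (£1,044,000) is divided into 2 shares of £522,000: Valentina and Xiulan each take £522,000.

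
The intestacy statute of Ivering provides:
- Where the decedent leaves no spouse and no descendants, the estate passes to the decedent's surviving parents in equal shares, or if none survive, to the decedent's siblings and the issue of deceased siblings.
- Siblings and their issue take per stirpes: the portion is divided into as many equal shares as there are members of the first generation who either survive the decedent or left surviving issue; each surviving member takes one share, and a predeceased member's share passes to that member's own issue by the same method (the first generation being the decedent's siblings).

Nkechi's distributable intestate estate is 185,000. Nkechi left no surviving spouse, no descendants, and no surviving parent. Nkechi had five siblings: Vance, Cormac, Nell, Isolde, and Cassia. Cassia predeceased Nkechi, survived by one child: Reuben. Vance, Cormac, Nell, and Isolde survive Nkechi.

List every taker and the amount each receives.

The entire 185,000 passes to the siblings and their issue.
That amount (185,000) is divided into 5 shares of 37,000: Vance, Cormac, Nell, and Isolde each take 37,000; Cassia's 37,000 share passes to Cassia's issue.
Cassia's share (37,000) passes entirely to Reuben.

Vance: 37,000; Cormac: 37,000; Nell: 37,000; Isolde: 37,000; Reuben: 37,000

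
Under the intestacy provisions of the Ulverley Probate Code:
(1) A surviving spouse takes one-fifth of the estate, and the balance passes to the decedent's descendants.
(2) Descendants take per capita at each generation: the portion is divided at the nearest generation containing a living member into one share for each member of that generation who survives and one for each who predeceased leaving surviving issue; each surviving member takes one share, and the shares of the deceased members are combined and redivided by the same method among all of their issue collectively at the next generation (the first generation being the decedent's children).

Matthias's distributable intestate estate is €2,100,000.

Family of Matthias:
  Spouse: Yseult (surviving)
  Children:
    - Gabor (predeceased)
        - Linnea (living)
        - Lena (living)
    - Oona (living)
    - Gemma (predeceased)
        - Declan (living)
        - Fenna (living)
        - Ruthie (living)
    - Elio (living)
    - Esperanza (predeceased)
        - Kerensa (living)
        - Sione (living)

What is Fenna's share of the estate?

Yseult takes one-fifth of €2,100,000 = €420,000. The remaining €1,680,000 passes to the descendants.
The descendants' portion (€1,680,000) is divided at the children's generation into 5 shares of €336,000. Oona and Elio each take €336,000. The 3 shares of the deceased (Gabor, Gemma, and Esperanza) are combined into a pool of €1,008,000.
That pool (€1,008,000) is divided at the grandchildren's generation equally among Linnea, Lena, Declan, Fenna, Ruthie, Kerensa, and Sione: €144,000 each.

Fenna receives €144,000.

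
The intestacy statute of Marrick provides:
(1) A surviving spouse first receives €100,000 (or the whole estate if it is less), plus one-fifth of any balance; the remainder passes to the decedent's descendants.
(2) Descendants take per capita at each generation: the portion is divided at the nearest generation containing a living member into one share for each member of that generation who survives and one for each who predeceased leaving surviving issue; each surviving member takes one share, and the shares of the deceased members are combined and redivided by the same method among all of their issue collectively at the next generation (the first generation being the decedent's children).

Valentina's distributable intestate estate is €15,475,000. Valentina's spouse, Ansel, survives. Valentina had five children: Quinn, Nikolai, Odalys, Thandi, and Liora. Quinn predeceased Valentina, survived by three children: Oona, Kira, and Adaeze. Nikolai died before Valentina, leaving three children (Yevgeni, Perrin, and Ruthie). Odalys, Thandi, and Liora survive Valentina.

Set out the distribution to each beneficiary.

Ansel: €3,175,000; Oona: €820,000; Kira: €820,000; Adaeze: €820,000; Yevgeni: €820,000; Perrin: €820,000; Ruthie: €820,000; Odalys: €2,460,000; Thandi: €2,460,000; Liora: €2,460,000

Ansel first takes €100,000, leaving a balance of €15,375,000. Ansel then takes one-fifth of the balance (€3,075,000), for a total of €3,175,000. The remaining €12,300,000 passes to the descendants.
The descendants' portion (€12,300,000) is divided at the children's generation into 5 shares of €2,460,000. Odalys, Thandi, and Liora each take €2,460,000. The 2 shares of the deceased (Quinn and Nikolai) are combined into a pool of €4,920,000.
That pool (€4,920,000) is divided at the grandchildren's generation equally among Oona, Kira, Adaeze, Yevgeni, Perrin, and Ruthie: €820,000 each.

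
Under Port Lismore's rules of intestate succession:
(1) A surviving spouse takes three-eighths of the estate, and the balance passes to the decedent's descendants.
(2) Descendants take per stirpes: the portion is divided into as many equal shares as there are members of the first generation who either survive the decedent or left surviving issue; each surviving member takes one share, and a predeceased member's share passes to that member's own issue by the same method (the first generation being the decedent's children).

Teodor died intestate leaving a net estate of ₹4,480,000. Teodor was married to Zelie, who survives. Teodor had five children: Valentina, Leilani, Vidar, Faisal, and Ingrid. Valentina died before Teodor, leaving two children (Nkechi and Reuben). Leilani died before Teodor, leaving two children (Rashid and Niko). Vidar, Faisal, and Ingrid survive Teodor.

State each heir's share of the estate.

Zelie: ₹1,680,000; Nkechi: ₹280,000; Reuben: ₹280,000; Rashid: ₹280,000; Niko: ₹280,000; Vidar: ₹560,000; Faisal: ₹560,000; Ingrid: ₹560,000

Zelie takes three-eighths of ₹4,480,000 = ₹1,680,000. The remaining ₹2,800,000 passes to the descendants.
The descendants' portion (₹2,800,000) is divided into 5 shares of ₹560,000: Vidar, Faisal, and Ingrid each take ₹560,000; Valentina's ₹560,000 share passes to Valentina's issue; Leilani's ₹560,000 share passes to Leilani's issue.
Valentina's share (₹560,000) is divided into 2 shares of ₹280,000: Nkechi and Reuben each take ₹280,000.
Leilani's share (₹560,000) is divided into 2 shares of ₹280,000: Rashid and Niko each take ₹280,000.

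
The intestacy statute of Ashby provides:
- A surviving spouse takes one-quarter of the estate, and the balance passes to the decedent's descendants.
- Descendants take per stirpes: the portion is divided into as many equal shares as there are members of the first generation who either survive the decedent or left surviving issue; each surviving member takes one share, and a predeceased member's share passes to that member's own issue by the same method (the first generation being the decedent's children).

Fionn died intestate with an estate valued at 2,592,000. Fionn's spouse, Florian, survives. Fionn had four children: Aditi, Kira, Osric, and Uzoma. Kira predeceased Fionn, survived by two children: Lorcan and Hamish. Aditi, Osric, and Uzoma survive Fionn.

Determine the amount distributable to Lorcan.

Florian takes one-quarter of 2,592,000 = 648,000. The remaining 1,944,000 passes to the descendants.
The descendants' portion (1,944,000) is divided into 4 shares of 486,000: Aditi, Osric, and Uzoma each take 486,000; Kira's 486,000 share passes to Kira's issue.
Kira's share (486,000) is divided into 2 shares of 243,000: Lorcan and Hamish each take 243,000.

Lorcan receives 243,000.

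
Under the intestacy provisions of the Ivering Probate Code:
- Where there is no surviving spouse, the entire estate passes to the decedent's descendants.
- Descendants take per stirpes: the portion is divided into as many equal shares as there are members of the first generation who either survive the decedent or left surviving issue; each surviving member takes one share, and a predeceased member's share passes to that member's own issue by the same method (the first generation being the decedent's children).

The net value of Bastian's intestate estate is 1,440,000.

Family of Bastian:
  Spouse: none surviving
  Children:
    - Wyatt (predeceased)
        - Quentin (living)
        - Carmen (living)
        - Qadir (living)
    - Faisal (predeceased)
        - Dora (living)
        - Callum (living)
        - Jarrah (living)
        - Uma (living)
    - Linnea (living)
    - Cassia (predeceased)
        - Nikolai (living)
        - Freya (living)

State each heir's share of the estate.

The entire 1,440,000 passes to the descendants.
That amount (1,440,000) is divided into 4 shares of 360,000: Linnea takes 360,000; Wyatt's 360,000 share passes to Wyatt's issue; Faisal's 360,000 share passes to Faisal's issue; Cassia's 360,000 share passes to Cassia's issue.
Wyatt's share (360,000) is divided into 3 shares of 120,000: Quentin, Carmen, and Qadir each take 120,000.
Faisal's share (360,000) is divided into 4 shares of 90,000: Dora, Callum, Jarrah, and Uma each take 90,000.
Cassia's share (360,000) is divided into 2 shares of 180,000: Nikolai and Freya each take 180,000.

Quentin: 120,000; Carmen: 120,000; Qadir: 120,000; Dora: 90,000; Callum: 90,000; Jarrah: 90,000; Uma: 90,000; Linnea: 360,000; Nikolai: 180,000; Freya: 180,000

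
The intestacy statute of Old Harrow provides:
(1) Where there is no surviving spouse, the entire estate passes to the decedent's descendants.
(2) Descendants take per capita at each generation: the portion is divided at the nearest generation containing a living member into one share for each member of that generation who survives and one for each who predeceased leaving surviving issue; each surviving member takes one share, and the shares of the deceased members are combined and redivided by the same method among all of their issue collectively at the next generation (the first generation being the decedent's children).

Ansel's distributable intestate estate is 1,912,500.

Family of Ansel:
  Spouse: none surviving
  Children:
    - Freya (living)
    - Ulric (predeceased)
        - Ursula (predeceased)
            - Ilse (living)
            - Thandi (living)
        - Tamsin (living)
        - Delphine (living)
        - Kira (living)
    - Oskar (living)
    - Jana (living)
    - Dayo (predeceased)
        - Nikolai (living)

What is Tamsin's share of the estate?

Tamsin receives 153,000.

The entire 1,912,500 passes to the descendants.
That amount (1,912,500) is divided at the children's generation into 5 shares of 382,500. Freya, Oskar, and Jana each take 382,500. The 2 shares of the deceased (Ulric and Dayo) are combined into a pool of 765,000.
That pool (765,000) is divided at the grandchildren's generation into 5 shares of 153,000. Tamsin, Delphine, Kira, and Nikolai each take 153,000. The remaining share for the deceased Ursula (153,000) is carried to the next generation.
That pool (153,000) is divided at the great-grandchildren's generation equally among Ilse and Thandi: 76,500 each.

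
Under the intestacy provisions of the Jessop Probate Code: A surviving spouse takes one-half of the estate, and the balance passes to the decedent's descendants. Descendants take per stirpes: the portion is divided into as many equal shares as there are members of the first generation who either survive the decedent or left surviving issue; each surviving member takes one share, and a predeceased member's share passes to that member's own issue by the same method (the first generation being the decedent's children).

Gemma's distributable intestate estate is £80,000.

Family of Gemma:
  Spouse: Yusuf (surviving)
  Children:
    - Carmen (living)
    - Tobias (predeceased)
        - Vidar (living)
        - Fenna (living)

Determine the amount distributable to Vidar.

Vidar receives £10,000.

Yusuf takes one-half of £80,000 = £40,000. The remaining £40,000 passes to the descendants.
The descendants' portion (£40,000) is divided into 2 shares of £20,000: Carmen takes £20,000; Tobias's £20,000 share passes to Tobias's issue.
Tobias's share (£20,000) is divided into 2 shares of £10,000: Vidar and Fenna each take £10,000.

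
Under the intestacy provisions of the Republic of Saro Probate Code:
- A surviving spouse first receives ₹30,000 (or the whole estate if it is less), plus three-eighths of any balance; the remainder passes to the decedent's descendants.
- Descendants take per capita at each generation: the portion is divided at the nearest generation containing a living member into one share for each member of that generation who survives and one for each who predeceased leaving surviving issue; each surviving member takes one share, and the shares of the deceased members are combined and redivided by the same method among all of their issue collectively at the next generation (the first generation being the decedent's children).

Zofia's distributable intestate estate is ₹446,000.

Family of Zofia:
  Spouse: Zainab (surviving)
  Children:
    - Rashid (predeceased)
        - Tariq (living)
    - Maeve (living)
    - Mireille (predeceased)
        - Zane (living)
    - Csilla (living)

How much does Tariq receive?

Zainab first takes ₹30,000, leaving a balance of ₹416,000. Zainab then takes three-eighths of the balance (₹156,000), for a total of ₹186,000. The remaining ₹260,000 passes to the descendants.
The descendants' portion (₹260,000) is divided at the children's generation into 4 shares of ₹65,000. Maeve and Csilla each take ₹65,000. The 2 shares of the deceased (Rashid and Mireille) are combined into a pool of ₹130,000.
That pool (₹130,000) is divided at the grandchildren's generation equally among Tariq and Zane: ₹65,000 each.

Tariq receives ₹65,000.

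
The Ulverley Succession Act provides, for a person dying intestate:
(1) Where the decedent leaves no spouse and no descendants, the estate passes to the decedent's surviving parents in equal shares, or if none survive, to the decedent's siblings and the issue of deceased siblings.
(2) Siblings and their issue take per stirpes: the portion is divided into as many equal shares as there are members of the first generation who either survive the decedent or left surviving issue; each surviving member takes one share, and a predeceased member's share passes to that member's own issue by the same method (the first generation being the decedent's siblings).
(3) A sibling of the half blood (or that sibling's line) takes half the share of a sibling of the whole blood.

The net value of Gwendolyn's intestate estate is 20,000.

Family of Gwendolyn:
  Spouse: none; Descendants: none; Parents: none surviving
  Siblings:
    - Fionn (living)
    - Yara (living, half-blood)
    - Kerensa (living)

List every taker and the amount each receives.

The entire 20,000 passes to the siblings and their issue.
Counting each half-blood sibling's line as half a unit, there are 5/2 units in 20,000, so one unit is 8,000. Whole-blood lines (Fionn and Kerensa) take 8,000 each; half-blood lines (Yara) take 4,000 each.

Fionn: 8,000; Yara: 4,000; Kerensa: 8,000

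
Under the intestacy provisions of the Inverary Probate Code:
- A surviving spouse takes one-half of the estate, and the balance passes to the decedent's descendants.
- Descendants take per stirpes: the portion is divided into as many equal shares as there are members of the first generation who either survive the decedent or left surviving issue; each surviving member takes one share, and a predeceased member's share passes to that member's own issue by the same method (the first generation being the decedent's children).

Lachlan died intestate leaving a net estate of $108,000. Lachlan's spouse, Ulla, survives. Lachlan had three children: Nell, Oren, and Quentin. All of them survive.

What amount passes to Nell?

Nell receives $18,000.

Ulla takes one-half of $108,000 = $54,000. The remaining $54,000 passes to the descendants.
The descendants' portion ($54,000) is divided into 3 shares of $18,000: Nell, Oren, and Quentin each take $18,000.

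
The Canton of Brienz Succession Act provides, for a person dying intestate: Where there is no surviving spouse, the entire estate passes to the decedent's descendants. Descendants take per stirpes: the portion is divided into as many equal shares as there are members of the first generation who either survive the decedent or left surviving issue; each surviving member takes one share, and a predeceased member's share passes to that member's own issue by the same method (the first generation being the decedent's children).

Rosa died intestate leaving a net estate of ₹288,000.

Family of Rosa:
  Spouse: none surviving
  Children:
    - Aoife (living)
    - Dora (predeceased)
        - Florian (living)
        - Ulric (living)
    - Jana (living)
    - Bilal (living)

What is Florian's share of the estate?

The entire ₹288,000 passes to the descendants.
That amount (₹288,000) is divided into 4 shares of ₹72,000: Aoife, Jana, and Bilal each take ₹72,000; Dora's ₹72,000 share passes to Dora's issue.
Dora's share (₹72,000) is divided into 2 shares of ₹36,000: Florian and Ulric each take ₹36,000.

Florian receives ₹36,000.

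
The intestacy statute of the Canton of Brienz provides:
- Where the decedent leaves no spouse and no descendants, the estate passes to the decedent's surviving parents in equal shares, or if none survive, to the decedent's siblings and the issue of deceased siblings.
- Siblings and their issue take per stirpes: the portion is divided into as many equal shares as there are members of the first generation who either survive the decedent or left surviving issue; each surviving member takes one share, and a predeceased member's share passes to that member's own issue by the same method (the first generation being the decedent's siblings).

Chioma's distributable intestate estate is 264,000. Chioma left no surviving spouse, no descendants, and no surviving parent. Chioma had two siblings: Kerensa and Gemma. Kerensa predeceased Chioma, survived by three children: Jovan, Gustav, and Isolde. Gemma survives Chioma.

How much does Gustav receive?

Gustav receives 44,000.

The entire 264,000 passes to the siblings and their issue.
That amount (264,000) is divided into 2 shares of 132,000: Gemma takes 132,000; Kerensa's 132,000 share passes to Kerensa's issue.
Kerensa's share (132,000) is divided into 3 shares of 44,000: Jovan, Gustav, and Isolde each take 44,000.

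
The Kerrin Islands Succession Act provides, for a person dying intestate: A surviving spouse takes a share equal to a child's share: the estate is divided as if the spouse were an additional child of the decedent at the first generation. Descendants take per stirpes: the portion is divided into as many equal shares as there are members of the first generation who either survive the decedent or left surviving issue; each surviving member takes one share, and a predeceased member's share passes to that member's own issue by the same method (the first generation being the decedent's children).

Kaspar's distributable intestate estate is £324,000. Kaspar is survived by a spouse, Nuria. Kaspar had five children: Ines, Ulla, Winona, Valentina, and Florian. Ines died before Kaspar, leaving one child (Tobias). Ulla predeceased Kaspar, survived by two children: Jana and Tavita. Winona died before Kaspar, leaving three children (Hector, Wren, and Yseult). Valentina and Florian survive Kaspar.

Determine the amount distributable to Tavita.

Tavita receives £27,000.

The spouse counts as an additional share at the children's level, so there are 6 primary shares of £54,000. Nuria takes one such share (£54,000).
The children's combined portion (£270,000) is divided into 5 shares of £54,000: Valentina and Florian each take £54,000; Ines's £54,000 share passes to Ines's issue; Ulla's £54,000 share passes to Ulla's issue; Winona's £54,000 share passes to Winona's issue.
Ines's share (£54,000) passes entirely to Tobias.
Ulla's share (£54,000) is divided into 2 shares of £27,000: Jana and Tavita each take £27,000.
Winona's share (£54,000) is divided into 3 shares of £18,000: Hector, Wren, and Yseult each take £18,000.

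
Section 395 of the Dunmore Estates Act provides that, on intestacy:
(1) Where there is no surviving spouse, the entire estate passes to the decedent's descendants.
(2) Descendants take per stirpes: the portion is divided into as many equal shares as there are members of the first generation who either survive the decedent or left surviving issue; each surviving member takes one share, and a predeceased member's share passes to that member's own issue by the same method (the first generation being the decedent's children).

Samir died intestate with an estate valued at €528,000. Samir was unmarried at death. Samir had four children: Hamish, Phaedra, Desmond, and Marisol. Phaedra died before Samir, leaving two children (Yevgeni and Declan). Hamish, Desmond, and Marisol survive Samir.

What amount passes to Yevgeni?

The entire €528,000 passes to the descendants.
That amount (€528,000) is divided into 4 shares of €132,000: Hamish, Desmond, and Marisol each take €132,000; Phaedra's €132,000 share passes to Phaedra's issue.
Phaedra's share (€132,000) is divided into 2 shares of €66,000: Yevgeni and Declan each take €66,000.

Yevgeni receives €66,000.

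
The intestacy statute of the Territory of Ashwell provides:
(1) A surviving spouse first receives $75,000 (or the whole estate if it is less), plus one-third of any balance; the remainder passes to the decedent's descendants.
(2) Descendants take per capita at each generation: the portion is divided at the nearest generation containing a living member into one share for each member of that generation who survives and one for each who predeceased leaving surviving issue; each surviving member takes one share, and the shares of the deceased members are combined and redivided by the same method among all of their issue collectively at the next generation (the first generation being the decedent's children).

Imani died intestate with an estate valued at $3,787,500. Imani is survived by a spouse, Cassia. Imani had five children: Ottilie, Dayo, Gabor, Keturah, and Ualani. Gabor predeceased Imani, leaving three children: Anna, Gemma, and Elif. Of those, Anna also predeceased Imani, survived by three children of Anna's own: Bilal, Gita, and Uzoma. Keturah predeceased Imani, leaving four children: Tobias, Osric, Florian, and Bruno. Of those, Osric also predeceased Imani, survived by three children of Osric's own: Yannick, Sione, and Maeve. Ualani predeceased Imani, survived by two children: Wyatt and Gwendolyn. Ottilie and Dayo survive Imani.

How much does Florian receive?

Florian receives $165,000.

Cassia first takes $75,000, leaving a balance of $3,712,500. Cassia then takes one-third of the balance ($1,237,500), for a total of $1,312,500. The remaining $2,475,000 passes to the descendants.
The descendants' portion ($2,475,000) is divided at the children's generation into 5 shares of $495,000. Ottilie and Dayo each take $495,000. The 3 shares of the deceased (Gabor, Keturah, and Ualani) are combined into a pool of $1,485,000.
That pool ($1,485,000) is divided at the grandchildren's generation into 9 shares of $165,000. Gemma, Elif, Tobias, Florian, Bruno, Wyatt, and Gwendolyn each take $165,000. The 2 shares of the deceased (Anna and Osric) are combined into a pool of $330,000.
That pool ($330,000) is divided at the great-grandchildren's generation equally among Bilal, Gita, Uzoma, Yannick, Sione, and Maeve: $55,000 each.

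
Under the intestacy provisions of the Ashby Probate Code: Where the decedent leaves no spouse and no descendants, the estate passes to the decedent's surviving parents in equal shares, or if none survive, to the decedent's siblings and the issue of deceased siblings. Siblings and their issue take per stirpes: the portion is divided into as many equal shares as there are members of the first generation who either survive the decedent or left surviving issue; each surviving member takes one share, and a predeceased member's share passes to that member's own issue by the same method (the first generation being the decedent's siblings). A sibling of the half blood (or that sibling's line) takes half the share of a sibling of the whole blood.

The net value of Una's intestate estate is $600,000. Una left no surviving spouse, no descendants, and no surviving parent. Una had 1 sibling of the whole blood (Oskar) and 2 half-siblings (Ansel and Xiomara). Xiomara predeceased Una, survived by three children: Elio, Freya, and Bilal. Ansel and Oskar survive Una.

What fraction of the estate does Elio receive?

The entire $600,000 passes to the siblings and their issue.
Counting each half-blood sibling's line as half a unit, there are 2 units in $600,000, so one unit is $300,000. Whole-blood lines (Oskar) take $300,000 each; half-blood lines (Ansel and Xiomara) take $150,000 each.
Xiomara's share ($150,000) is divided into 3 shares of $50,000: Elio, Freya, and Bilal each take $50,000.

Elio receives 1/12 of the estate.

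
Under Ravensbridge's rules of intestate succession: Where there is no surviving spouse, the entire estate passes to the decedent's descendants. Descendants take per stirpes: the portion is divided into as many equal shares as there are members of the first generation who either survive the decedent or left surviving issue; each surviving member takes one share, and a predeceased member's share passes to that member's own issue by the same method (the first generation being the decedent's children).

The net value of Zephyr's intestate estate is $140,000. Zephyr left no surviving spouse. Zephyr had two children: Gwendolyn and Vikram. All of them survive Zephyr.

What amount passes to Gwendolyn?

Gwendolyn receives $70,000.

The entire $140,000 passes to the descendants.
That amount ($140,000) is divided into 2 shares of $70,000: Gwendolyn and Vikram each take $70,000.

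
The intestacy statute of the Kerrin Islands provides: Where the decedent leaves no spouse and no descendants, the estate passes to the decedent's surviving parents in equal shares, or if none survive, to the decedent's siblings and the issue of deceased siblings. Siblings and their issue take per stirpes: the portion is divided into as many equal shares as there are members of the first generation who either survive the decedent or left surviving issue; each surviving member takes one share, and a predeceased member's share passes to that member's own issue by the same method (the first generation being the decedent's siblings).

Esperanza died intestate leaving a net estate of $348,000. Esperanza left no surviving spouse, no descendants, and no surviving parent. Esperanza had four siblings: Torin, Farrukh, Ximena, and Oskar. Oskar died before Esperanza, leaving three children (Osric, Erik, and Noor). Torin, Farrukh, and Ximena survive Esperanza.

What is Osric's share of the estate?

Osric receives $29,000.

The entire $348,000 passes to the siblings and their issue.
That amount ($348,000) is divided into 4 shares of $87,000: Torin, Farrukh, and Ximena each take $87,000; Oskar's $87,000 share passes to Oskar's issue.
Oskar's share ($87,000) is divided into 3 shares of $29,000: Osric, Erik, and Noor each take $29,000.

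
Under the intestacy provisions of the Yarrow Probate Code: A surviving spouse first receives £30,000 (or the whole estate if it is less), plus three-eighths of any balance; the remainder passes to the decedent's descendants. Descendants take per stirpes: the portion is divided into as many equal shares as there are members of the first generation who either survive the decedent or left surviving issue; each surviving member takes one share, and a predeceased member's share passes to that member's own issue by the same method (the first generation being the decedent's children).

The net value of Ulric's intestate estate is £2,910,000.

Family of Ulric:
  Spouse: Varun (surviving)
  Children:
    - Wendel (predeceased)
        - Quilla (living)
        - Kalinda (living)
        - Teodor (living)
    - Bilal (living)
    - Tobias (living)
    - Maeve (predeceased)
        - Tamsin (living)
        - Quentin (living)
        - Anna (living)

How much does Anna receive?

Anna receives £150,000.

Varun first takes £30,000, leaving a balance of £2,880,000. Varun then takes three-eighths of the balance (£1,080,000), for a total of £1,110,000. The remaining £1,800,000 passes to the descendants.
The descendants' portion (£1,800,000) is divided into 4 shares of £450,000: Bilal and Tobias each take £450,000; Wendel's £450,000 share passes to Wendel's issue; Maeve's £450,000 share passes to Maeve's issue.
Wendel's share (£450,000) is divided into 3 shares of £150,000: Quilla, Kalinda, and Teodor each take £150,000.
Maeve's share (£450,000) is divided into 3 shares of £150,000: Tamsin, Quentin, and Anna each take £150,000.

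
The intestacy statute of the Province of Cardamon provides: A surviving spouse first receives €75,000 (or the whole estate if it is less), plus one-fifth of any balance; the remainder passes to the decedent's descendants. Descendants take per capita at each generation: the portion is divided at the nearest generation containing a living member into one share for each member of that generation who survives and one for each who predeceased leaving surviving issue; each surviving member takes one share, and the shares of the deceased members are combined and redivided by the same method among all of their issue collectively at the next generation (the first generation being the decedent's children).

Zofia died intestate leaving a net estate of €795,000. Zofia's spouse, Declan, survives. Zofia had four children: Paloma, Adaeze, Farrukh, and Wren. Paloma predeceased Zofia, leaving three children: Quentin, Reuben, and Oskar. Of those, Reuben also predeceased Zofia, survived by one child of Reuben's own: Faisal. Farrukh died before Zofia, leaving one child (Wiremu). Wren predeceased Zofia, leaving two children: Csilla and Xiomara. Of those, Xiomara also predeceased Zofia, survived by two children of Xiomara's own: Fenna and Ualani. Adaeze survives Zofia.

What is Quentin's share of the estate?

Quentin receives €72,000.

Declan first takes €75,000, leaving a balance of €720,000. Declan then takes one-fifth of the balance (€144,000), for a total of €219,000. The remaining €576,000 passes to the descendants.
The descendants' portion (€576,000) is divided at the children's generation into 4 shares of €144,000. Adaeze takes €144,000. The 3 shares of the deceased (Paloma, Farrukh, and Wren) are combined into a pool of €432,000.
That pool (€432,000) is divided at the grandchildren's generation into 6 shares of €72,000. Quentin, Oskar, Wiremu, and Csilla each take €72,000. The 2 shares of the deceased (Reuben and Xiomara) are combined into a pool of €144,000.
That pool (€144,000) is divided at the great-grandchildren's generation equally among Faisal, Fenna, and Ualani: €48,000 each.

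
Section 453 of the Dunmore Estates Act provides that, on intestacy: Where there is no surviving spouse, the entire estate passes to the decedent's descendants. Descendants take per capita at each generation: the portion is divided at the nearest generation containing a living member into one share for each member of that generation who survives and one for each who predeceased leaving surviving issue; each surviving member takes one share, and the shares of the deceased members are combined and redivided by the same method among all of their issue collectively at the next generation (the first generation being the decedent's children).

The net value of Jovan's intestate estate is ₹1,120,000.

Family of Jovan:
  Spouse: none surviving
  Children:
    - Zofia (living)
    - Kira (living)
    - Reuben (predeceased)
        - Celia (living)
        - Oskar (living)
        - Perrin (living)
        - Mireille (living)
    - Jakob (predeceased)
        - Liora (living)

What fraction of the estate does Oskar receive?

Oskar receives 1/10 of the estate.

The entire ₹1,120,000 passes to the descendants.
That amount (₹1,120,000) is divided at the children's generation into 4 shares of ₹280,000. Zofia and Kira each take ₹280,000. The 2 shares of the deceased (Reuben and Jakob) are combined into a pool of ₹560,000.
That pool (₹560,000) is divided at the grandchildren's generation equally among Celia, Oskar, Perrin, Mireille, and Liora: ₹112,000 each.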